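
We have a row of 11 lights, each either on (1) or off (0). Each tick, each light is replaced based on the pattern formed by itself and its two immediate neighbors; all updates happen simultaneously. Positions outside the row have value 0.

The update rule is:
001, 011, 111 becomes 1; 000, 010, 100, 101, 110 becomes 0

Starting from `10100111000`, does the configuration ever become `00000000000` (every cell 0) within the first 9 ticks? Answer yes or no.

yes

tick 1: 00001110000
tick 2: 00011100000
tick 3: 00111000000
tick 4: 01110000000
tick 5: 11100000000
tick 6: 11000000000
tick 7: 10000000000
tick 8: 00000000000
all cells are 0 at tick 8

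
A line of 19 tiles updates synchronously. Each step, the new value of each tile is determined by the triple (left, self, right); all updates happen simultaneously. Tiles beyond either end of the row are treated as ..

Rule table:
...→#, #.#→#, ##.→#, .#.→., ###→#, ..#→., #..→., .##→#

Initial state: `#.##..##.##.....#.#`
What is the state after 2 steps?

.###..#########....

.###..#####.###..#.
.###..#########....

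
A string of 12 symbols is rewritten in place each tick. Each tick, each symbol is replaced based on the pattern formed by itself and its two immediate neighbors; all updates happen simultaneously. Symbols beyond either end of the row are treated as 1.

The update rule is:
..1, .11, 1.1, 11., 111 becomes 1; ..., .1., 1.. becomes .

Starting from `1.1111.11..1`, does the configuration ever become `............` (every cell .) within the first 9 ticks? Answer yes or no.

no

111111111.11
111111111111
111111111111  (fixed point — unchanged through tick 9)
tick 9 is 111111111111, still not uniform .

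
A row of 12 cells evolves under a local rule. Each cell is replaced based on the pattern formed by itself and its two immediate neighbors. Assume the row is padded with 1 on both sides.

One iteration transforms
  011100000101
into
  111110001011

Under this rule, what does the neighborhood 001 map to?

At position 8 the neighborhood is 001; the next row has 1 there.

1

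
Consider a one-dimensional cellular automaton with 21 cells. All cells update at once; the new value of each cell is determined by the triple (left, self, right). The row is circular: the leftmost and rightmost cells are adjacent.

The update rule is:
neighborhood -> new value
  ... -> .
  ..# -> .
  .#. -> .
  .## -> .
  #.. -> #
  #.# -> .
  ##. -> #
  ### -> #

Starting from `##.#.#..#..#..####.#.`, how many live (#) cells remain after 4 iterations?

7

.#....#..#..#..###...
..#....#..#..#..###..
...#....#..#..#..###.
....#....#..#..#..###
count of #: 7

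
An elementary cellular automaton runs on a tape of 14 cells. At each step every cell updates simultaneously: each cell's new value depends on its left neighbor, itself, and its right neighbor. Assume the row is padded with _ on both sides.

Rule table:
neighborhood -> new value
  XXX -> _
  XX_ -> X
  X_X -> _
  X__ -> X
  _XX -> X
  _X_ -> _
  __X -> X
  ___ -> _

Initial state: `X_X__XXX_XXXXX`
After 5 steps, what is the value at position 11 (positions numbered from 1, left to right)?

_

___XXX_X_X___X
__XX_X____X_X_
_XXX__X__X___X
XX_XXX_XX_X_X_
XX_X_X_XX____X
position 11 holds _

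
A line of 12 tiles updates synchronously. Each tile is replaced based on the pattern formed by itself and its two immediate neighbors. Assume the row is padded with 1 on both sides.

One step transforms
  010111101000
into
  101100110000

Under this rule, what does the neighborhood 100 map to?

At position 9 the neighborhood is 100; the next row has 0 there.

0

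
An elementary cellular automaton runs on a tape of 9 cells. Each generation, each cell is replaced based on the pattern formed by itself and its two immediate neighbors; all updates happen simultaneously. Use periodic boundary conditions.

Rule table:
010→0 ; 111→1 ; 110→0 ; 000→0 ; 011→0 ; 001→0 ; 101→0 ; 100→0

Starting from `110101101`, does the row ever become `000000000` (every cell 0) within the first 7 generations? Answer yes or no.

generation 1: 100000000
generation 2: 000000000
all cells are 0 at generation 2

yes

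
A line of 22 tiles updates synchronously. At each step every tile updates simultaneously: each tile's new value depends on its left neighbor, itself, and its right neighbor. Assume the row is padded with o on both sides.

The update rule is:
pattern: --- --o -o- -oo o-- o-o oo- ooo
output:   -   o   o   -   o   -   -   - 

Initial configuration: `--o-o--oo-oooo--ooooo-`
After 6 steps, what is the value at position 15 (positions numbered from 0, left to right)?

-

step 1: ooo-ooo-------oo------
step 2: -------o-----o--o----o
step 3: o-----ooo---oooooo--o-
step 4: -o---o---o-o------ooo-
step 5: -oo-ooo-oo-oo----o----
step 6: -------------o--ooo--o
position 15 holds -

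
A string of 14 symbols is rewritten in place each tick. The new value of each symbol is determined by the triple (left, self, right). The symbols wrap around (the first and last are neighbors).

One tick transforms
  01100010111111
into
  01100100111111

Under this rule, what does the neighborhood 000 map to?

At position 4 the neighborhood is 000; the next row has 0 there.

0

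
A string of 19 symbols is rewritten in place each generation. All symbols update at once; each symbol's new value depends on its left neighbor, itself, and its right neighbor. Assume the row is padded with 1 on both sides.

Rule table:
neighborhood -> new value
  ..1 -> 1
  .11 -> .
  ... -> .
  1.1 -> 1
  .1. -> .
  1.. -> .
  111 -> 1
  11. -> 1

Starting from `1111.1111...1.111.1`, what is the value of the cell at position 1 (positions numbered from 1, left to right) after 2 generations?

11111.111..1.1.111.
111111.11.1.1.1.111
position 1 holds 1

1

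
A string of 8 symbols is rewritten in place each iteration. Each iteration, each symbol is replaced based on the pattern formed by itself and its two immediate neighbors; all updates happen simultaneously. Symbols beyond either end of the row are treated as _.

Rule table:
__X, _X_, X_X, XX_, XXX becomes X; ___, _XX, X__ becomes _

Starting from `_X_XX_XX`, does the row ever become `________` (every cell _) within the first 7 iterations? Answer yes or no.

no

XXX_XX_X
_XXX_XXX
X_XXX_XX
XX_XXX_X
_XX_XXXX
X_XX_XXX
XX_XX_XX
iteration 7 is XX_XX_XX, still not uniform _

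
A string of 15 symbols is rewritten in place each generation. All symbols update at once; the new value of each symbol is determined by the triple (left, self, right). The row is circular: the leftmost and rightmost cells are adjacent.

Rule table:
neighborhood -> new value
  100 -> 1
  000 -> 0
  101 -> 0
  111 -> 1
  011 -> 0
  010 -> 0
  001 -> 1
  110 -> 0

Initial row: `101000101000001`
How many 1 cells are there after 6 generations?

generation 1: 000101000100010
generation 2: 001000101010101
generation 3: 110101000000000
generation 4: 000000100000001
generation 5: 100001010000010
generation 6: 010010001000100
count of 1: 4

4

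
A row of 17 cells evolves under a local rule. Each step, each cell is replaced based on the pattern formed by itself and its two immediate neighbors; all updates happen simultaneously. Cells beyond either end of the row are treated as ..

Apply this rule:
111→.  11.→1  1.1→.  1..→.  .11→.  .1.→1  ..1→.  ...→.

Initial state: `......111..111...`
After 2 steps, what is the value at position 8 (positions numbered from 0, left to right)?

1

step 1: ........1....1...
step 2: ........1....1...
position 8 holds 1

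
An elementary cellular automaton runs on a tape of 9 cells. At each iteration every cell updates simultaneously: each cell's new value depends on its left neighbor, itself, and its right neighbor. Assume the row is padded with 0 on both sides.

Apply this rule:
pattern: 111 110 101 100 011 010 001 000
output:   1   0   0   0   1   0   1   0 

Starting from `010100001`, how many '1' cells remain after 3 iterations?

100000010
000000100
000001000
count of 1: 1

1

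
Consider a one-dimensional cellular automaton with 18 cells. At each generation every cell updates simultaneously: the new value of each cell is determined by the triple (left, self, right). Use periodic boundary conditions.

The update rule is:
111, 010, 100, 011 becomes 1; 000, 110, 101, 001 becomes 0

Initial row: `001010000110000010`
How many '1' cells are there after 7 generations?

9

001011000101000011
101010100101100010
101010110101010010
101010100101011010
101010110101010010  (repeats generation 3; period 2)
generation 7: 101010110101010010
count of 1: 9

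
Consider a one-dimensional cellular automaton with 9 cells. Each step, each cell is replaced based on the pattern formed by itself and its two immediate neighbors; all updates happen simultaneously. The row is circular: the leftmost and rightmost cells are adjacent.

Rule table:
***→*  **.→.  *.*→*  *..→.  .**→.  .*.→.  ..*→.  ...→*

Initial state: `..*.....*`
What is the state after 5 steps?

**..***..

....***..
***..*..*
**.......
...*****.
**..***..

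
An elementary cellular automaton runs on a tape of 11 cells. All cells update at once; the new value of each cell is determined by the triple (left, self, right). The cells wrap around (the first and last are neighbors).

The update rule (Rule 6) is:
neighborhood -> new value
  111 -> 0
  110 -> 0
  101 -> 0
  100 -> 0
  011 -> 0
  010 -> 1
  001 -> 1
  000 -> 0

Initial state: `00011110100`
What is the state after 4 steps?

00100000100
01100001100
10000010000
10000110001

10000110001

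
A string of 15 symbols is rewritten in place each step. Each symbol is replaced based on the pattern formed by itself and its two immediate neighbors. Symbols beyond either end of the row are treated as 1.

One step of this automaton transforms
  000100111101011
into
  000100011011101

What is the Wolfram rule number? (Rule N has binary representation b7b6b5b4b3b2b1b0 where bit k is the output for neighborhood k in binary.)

164

position 7: 111 → 1  (bit 7 = 1)
position 9: 110 → 0  (bit 6 = 0)
position 10: 101 → 1  (bit 5 = 1)
position 0: 100 → 0  (bit 4 = 0)
position 6: 011 → 0  (bit 3 = 0)
position 3: 010 → 1  (bit 2 = 1)
position 2: 001 → 0  (bit 1 = 0)
position 1: 000 → 0  (bit 0 = 0)
bits b7..b0 = 10100100 = 164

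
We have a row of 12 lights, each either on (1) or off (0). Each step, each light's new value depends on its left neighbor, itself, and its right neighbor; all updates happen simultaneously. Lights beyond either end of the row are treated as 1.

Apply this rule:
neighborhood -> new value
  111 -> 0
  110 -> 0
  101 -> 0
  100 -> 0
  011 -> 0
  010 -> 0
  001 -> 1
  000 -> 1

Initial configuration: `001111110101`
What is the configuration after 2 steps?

000111111111

step 1: 010000000000
step 2: 000111111111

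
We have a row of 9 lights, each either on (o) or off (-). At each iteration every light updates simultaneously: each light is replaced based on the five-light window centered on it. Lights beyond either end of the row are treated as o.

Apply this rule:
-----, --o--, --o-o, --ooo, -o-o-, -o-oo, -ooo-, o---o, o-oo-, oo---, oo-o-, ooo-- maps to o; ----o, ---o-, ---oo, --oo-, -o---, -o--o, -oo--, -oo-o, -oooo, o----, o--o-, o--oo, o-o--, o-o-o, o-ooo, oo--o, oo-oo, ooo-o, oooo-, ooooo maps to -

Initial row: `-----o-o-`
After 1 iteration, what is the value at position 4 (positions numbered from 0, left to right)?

o-o--oo-o
position 4 holds -

-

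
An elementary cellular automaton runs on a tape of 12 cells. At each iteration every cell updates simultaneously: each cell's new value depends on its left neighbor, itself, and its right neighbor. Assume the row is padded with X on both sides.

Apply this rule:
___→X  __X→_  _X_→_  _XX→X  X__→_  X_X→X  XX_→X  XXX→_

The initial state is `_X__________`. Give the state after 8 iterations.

XXX___X____X

iteration 1: X__XXXXXXXX_
iteration 2: X__X______XX
iteration 3: X____XXXX_X_
iteration 4: X_XX_X__XX_X
iteration 5: XXXXX___XXXX
iteration 6: ____X_X_X___
iteration 7: _XX__X_X__X_
iteration 8: XXX___X____X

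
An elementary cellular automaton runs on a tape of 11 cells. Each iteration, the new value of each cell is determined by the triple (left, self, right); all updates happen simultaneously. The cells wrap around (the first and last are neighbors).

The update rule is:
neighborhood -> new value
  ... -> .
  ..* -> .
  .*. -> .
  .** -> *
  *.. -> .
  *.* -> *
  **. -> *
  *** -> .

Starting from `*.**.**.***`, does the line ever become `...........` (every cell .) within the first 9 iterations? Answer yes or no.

*********..
*.......*..
...........
all cells are . at iteration 3

yes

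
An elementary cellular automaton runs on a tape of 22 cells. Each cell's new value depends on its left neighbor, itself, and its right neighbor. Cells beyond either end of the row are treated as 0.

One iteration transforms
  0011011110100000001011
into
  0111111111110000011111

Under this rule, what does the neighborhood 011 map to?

At position 2 the neighborhood is 011; the next row has 1 there.

1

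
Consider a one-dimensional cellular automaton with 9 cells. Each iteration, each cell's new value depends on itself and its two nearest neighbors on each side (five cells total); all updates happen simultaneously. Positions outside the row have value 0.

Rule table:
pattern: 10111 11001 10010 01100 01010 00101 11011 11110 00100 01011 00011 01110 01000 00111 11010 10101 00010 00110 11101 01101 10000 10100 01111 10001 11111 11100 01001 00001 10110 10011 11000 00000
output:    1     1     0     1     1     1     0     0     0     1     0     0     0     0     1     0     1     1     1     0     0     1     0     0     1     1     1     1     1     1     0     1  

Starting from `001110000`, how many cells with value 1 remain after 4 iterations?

100010011
000101111
111111001
001101100
count of 1: 4

4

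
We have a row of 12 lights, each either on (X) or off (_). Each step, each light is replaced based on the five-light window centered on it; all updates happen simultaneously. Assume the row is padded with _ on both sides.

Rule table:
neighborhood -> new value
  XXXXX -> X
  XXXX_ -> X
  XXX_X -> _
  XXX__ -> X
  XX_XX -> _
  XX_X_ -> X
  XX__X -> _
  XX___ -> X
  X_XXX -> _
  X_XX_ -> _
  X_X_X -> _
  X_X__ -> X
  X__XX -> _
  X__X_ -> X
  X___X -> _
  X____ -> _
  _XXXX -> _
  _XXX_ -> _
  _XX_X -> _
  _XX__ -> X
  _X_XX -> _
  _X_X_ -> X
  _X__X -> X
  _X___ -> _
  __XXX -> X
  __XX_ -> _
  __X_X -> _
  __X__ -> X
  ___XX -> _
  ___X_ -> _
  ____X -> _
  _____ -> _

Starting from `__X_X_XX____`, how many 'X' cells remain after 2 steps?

3

___X___XX___
___X____XX__
count of X: 3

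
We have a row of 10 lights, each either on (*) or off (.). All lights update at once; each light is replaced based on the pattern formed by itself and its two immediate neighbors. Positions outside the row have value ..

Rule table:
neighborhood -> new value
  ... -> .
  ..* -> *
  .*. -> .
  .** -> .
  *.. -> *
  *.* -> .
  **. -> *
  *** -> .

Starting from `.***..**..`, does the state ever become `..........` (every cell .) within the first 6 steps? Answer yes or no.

no

*..***.**.
.**..*..**
*.***.**.*
....*..*..
...*.**.*.
..*...*..*
step 6 is ..*...*..*, still not uniform .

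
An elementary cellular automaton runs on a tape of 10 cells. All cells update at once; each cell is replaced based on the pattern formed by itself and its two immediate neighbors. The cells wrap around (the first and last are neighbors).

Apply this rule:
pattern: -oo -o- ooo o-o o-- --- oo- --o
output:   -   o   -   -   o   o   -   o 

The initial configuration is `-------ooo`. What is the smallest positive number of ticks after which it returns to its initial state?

2

ooooooo---
-------ooo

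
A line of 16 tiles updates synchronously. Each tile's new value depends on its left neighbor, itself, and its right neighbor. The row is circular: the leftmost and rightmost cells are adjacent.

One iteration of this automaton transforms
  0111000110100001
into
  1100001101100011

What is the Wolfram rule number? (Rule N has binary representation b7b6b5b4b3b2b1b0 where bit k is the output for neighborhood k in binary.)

position 2: 111 → 0  (bit 7 = 0)
position 3: 110 → 0  (bit 6 = 0)
position 0: 101 → 1  (bit 5 = 1)
position 4: 100 → 0  (bit 4 = 0)
position 1: 011 → 1  (bit 3 = 1)
position 10: 010 → 1  (bit 2 = 1)
position 6: 001 → 1  (bit 1 = 1)
position 5: 000 → 0  (bit 0 = 0)
bits b7..b0 = 00101110 = 46

46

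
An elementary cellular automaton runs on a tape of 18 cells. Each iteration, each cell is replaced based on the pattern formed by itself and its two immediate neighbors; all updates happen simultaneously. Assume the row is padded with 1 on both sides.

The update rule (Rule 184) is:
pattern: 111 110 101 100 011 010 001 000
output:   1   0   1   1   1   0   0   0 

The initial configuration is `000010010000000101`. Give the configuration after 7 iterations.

iteration 1: 100001001000000011
iteration 2: 010000100100000011
iteration 3: 101000010010000011
iteration 4: 010100001001000011
iteration 5: 101010000100100011
iteration 6: 010101000010010011
iteration 7: 101010100001001011

101010100001001011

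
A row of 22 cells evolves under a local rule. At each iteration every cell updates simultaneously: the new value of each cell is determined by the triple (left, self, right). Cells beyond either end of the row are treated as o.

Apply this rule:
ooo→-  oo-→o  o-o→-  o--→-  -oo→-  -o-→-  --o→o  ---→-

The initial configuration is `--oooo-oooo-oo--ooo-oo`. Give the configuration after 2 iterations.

-o---o----o--o-o--o---
----o----o--o----o---o

----o----o--o----o---o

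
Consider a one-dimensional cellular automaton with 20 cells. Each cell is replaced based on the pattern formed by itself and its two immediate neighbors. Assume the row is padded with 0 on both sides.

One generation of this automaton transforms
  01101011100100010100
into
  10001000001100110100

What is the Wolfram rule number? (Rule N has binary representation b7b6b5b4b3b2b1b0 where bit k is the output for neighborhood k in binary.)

position 7: 111 → 0  (bit 7 = 0)
position 2: 110 → 0  (bit 6 = 0)
position 3: 101 → 0  (bit 5 = 0)
position 9: 100 → 0  (bit 4 = 0)
position 1: 011 → 0  (bit 3 = 0)
position 4: 010 → 1  (bit 2 = 1)
position 0: 001 → 1  (bit 1 = 1)
position 13: 000 → 0  (bit 0 = 0)
bits b7..b0 = 00000110 = 6

6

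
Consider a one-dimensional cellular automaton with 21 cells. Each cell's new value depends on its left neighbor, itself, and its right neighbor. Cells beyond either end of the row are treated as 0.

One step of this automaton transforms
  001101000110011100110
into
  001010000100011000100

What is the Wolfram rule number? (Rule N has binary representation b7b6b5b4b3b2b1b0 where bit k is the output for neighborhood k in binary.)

position 14: 111 → 1  (bit 7 = 1)
position 3: 110 → 0  (bit 6 = 0)
position 4: 101 → 1  (bit 5 = 1)
position 6: 100 → 0  (bit 4 = 0)
position 2: 011 → 1  (bit 3 = 1)
position 5: 010 → 0  (bit 2 = 0)
position 1: 001 → 0  (bit 1 = 0)
position 0: 000 → 0  (bit 0 = 0)
bits b7..b0 = 10101000 = 168

168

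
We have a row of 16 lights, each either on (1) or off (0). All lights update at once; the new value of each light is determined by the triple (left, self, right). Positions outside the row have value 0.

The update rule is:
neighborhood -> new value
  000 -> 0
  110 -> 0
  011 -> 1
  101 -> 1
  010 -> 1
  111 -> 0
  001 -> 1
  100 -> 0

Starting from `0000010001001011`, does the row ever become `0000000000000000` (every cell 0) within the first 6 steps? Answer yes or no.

step 1: 0000110011011110
step 2: 0001100110110000
step 3: 0011001101100000
step 4: 0110011011000000
step 5: 1100110110000000
step 6: 1001101100000000
step 6 is 1001101100000000, still not uniform 0

no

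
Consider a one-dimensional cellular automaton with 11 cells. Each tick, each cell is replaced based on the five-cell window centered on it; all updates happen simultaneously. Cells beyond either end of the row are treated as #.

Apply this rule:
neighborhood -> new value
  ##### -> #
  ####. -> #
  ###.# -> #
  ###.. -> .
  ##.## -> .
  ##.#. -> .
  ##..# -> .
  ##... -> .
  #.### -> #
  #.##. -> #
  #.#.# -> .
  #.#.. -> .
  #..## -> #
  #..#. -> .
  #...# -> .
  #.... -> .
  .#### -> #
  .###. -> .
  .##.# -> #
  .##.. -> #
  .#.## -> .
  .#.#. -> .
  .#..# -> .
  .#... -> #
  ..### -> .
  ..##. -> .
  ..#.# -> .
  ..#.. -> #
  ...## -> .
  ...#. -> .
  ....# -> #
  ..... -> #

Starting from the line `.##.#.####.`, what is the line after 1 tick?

.##...####.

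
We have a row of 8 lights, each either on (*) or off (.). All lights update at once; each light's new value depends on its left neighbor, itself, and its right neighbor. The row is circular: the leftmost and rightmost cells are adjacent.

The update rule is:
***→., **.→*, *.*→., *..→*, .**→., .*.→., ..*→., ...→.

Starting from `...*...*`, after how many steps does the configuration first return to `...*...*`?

4

*...*...
.*...*..
..*...*.
...*...*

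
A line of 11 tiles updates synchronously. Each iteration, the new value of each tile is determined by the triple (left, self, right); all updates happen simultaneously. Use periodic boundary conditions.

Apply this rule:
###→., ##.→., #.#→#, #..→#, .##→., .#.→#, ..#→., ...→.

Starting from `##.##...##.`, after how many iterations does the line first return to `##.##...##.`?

iteration 1: ..#..#....#
iteration 2: #.##.##...#
iteration 3: .#..#..#...
iteration 4: .##.##.##..
iteration 5: ...#..#..#.
iteration 6: ...##.##.##
iteration 7: #....#..#..
iteration 8: ##...##.##.
iteration 9: ..#....#..#
iteration 10: #.##...##.#
iteration 11: .#..#....#.
iteration 12: .##.##...##
iteration 13: #..#..#....
iteration 14: ##.##.##...
iteration 15: ..#..#..#..
iteration 16: ..##.##.##.
iteration 17: ....#..#..#
iteration 18: #...##.##.#
iteration 19: .#....#..#.
iteration 20: .##...##.##
iteration 21: #..#....#..
iteration 22: ##.##...##.

22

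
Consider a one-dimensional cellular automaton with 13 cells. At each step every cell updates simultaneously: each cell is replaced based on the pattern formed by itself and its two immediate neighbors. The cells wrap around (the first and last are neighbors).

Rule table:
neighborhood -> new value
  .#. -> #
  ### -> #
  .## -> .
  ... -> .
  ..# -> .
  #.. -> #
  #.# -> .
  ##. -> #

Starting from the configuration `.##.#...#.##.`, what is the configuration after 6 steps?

..#.##..#..##
#.#..##.##..#
#.##..#..##..
#..##.##..##.
##..#..##..#.
.##.##..##.#.

.##.##..##.#.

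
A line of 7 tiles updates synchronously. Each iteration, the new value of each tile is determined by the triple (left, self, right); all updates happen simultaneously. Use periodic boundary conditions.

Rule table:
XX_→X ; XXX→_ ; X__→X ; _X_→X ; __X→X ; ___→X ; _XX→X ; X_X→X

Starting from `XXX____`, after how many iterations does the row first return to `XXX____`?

iteration 1: X_XXXXX
iteration 2: XXX____

2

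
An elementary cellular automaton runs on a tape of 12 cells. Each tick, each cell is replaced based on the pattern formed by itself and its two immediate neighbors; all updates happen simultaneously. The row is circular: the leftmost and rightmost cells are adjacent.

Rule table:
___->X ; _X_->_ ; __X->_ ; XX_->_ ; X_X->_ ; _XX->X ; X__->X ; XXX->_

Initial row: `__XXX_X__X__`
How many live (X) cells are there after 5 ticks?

tick 1: X_X____X__XX
tick 2: ___XXX__X_X_
tick 3: XX_X__X____X
tick 4: ____X__XXX_X
tick 5: XXX__X_X____
count of X: 5

5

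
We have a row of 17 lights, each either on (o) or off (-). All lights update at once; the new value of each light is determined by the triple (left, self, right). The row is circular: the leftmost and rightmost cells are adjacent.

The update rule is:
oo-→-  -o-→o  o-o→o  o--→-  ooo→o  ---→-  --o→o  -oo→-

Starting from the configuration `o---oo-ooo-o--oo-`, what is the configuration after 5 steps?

o--o--o-o-oo-o--o
--oo-ooooo--oo-o-
-o--o-ooo--o--oo-
oo-ooo-o--oo-o---
--o-o-oo-o--oo--o

--o-o-oo-o--oo--o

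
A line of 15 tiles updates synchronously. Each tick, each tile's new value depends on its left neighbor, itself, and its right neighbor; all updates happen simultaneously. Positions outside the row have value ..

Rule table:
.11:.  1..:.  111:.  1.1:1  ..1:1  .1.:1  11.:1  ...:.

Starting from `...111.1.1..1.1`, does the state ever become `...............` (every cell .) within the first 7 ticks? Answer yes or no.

no

tick 1: ..1..11111.1111
tick 2: .11.1....11...1
tick 3: 1.111...1.1..11
tick 4: 11..1..1111.1.1
tick 5: .1.11.1...11111
tick 6: 111.111..1....1
tick 7: ..11..1.11...11
tick 7 is ..11..1.11...11, still not uniform .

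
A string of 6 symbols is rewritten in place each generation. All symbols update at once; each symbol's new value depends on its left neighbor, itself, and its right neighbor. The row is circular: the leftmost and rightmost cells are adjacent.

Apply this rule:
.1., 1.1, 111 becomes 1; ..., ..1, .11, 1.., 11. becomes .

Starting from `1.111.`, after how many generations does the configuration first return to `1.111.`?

2

11.1.1
1.111.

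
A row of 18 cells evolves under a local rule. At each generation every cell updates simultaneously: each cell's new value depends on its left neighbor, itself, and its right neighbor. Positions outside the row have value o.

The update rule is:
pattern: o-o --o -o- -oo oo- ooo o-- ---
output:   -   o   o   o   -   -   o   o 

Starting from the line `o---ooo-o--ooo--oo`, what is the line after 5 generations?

-oooo---oooo--ooo-
-o---oooo---ooo---
-ooooo---oooo--ooo
-o----oooo---ooo--
-oooooo---oooo--oo

-oooooo---oooo--oo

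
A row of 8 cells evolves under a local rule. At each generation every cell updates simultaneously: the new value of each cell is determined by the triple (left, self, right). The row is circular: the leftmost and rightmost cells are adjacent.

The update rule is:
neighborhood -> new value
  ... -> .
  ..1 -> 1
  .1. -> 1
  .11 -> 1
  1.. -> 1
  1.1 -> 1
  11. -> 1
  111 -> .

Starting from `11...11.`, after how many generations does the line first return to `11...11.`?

generation 1: 111.1111
generation 2: ..111...
generation 3: .11.11..
generation 4: 1111111.
generation 5: 1.....11
generation 6: 11...11.

6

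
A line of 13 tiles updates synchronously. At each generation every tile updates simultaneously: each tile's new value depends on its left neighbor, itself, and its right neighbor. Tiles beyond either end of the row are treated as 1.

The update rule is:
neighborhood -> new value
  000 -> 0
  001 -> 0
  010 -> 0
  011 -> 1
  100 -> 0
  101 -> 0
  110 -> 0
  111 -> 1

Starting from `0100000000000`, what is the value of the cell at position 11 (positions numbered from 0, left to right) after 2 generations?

0000000000000
0000000000000
position 11 holds 0

0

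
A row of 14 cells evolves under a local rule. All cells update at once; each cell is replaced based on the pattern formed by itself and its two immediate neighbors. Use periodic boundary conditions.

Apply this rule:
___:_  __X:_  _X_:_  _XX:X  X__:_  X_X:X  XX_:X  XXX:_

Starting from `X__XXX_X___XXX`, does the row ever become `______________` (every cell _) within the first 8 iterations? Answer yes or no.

X__X_XX____X__
____XXX_______
____X_X_______
_____X________
______________
all cells are _ at iteration 5

yes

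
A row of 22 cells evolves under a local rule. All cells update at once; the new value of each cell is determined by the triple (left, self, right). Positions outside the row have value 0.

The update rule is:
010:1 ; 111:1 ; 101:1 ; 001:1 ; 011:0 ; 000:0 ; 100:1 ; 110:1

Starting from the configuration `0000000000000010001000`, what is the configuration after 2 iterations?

0000000000001011101110

0000000000000111011100
0000000000001011101110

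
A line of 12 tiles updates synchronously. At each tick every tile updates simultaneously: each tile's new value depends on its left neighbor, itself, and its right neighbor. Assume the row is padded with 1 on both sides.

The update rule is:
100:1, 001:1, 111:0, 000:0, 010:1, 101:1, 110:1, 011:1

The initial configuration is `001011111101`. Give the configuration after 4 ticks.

111100000000

tick 1: 111110000111
tick 2: 000011001100
tick 3: 100111111111
tick 4: 111100000000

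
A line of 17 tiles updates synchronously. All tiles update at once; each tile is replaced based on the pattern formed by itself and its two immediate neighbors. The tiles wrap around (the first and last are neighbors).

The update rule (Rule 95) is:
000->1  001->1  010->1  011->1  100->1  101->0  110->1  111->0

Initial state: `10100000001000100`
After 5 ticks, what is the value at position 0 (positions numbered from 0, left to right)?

10111111111111111
10100000000000000
10111111111111111  (repeats tick 1; period 2)
tick 5: 10111111111111111
position 0 holds 1

1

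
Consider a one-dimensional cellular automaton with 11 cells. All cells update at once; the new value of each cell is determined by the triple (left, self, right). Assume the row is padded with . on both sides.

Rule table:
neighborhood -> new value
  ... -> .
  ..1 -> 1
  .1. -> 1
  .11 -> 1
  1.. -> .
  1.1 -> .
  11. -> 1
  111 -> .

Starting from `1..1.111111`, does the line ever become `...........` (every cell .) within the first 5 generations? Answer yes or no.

1.11.1....1
1.11.1...11
1.11.1..111
1.11.1.11.1
1.11.1.11.1
generation 5 is 1.11.1.11.1, still not uniform .

no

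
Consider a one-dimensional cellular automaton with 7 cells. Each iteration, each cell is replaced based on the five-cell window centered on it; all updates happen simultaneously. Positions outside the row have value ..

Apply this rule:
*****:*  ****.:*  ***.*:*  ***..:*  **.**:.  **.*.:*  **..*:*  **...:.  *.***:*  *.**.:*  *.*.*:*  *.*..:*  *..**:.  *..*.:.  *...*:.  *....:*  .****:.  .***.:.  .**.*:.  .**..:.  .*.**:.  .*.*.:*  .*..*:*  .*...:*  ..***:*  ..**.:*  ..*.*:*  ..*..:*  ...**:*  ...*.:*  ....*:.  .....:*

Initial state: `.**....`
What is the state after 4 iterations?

*.*****

**..***
*.*.*.*
*******
*.*****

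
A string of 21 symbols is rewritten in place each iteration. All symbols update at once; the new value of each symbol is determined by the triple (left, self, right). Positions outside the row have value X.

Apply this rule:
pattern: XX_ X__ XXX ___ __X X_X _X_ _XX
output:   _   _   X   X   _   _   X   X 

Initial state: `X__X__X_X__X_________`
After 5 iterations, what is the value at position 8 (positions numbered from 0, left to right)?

X

___X__X_X__X_XXXXXXX_
_X_X__X_X__X_XXXXXX__
_X_X__X_X__X_XXXXX___
_X_X__X_X__X_XXXX__X_
_X_X__X_X__X_XXX___X_
position 8 holds X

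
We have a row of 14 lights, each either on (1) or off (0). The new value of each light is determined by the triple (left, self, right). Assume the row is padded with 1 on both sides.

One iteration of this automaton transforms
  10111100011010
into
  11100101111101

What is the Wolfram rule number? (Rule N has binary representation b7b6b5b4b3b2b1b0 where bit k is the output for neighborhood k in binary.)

107

position 3: 111 → 0  (bit 7 = 0)
position 0: 110 → 1  (bit 6 = 1)
position 1: 101 → 1  (bit 5 = 1)
position 6: 100 → 0  (bit 4 = 0)
position 2: 011 → 1  (bit 3 = 1)
position 12: 010 → 0  (bit 2 = 0)
position 8: 001 → 1  (bit 1 = 1)
position 7: 000 → 1  (bit 0 = 1)
bits b7..b0 = 01101011 = 107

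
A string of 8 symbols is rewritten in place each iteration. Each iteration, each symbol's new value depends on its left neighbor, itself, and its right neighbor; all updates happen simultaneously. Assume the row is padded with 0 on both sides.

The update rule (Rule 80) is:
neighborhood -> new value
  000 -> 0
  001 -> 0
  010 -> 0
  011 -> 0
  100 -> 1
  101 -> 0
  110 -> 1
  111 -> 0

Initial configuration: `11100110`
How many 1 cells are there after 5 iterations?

2

00110011
00011001
00001100
00000110
00000011
count of 1: 2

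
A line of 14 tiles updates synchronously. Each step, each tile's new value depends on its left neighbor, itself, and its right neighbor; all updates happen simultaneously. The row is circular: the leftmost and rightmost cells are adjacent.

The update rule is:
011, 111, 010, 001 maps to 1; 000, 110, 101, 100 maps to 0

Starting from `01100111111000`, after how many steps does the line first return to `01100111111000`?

14

11001111110000
10011111100001
00111111000011
01111110000110
11111100001100
11111000011001
11110000110011
11100001100111
11000011001111
10000110011111
00001100111111
00011001111110
00110011111100
01100111111000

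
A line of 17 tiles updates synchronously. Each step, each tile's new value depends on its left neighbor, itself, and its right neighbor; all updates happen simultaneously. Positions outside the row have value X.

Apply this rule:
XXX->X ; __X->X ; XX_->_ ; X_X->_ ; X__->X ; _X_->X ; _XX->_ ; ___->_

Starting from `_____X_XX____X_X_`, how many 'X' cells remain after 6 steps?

X___XX___X__XX_X_
_X_X__X_XXXX___X_
_X_XXXX__XX_X_XX_
_X__XX_XX___X____
_XXX_____X_XXX__X
__X_X___XX__X_XX_
count of X: 7

7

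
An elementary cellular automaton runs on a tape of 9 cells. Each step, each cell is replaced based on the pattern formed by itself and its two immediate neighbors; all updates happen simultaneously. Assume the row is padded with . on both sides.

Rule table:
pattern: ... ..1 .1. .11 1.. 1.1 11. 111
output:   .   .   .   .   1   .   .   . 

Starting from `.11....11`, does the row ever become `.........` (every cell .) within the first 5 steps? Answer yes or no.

step 1: ...1.....
step 2: ....1....
step 3: .....1...
step 4: ......1..
step 5: .......1.
step 5 is .......1., still not uniform .

no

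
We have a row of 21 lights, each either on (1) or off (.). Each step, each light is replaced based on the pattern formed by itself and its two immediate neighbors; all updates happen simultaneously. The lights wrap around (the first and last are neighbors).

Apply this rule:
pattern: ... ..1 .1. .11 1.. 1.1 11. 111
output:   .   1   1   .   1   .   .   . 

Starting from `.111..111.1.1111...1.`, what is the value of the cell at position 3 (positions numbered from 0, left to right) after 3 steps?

1

step 1: 1...11....1.....1.111
step 2: .1.1..1..111...11....
step 3: 11.111111...1.1..1...
position 3 holds 1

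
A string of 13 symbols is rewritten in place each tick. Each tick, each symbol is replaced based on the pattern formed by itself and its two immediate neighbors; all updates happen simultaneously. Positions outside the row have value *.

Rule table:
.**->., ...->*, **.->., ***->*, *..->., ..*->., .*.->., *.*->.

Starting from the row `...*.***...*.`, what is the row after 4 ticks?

.*....*..*...
...**......*.
.*....****...
...**..**..*.

...**..**..*.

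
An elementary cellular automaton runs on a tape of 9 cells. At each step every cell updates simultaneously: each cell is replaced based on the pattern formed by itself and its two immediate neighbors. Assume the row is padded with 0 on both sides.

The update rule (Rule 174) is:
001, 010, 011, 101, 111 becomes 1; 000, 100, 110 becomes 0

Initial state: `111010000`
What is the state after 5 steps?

100000000

110110000
101100000
111000000
110000000
100000000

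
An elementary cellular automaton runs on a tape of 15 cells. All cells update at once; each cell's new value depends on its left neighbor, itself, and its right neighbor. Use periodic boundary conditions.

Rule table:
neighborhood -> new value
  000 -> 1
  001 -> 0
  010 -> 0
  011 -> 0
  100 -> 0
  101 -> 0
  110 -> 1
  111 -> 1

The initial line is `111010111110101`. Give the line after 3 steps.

step 1: 111000011110000
step 2: 011011001110110
step 3: 001001000110010

001001000110010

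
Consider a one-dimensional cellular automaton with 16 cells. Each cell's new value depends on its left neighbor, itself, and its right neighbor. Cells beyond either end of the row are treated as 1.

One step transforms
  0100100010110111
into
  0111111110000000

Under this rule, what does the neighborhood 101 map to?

0

At position 0 the neighborhood is 101; the next row has 0 there.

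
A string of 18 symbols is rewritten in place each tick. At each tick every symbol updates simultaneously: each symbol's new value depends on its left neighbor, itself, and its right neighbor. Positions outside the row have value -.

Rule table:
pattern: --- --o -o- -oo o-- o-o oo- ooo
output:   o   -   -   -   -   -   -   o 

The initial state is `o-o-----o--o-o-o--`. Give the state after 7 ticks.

oooo-------oooo---

tick 1: ----ooo----------o
tick 2: ooo--o--oooooooo--
tick 3: -o-------oooooo--o
tick 4: ---ooooo--oooo----
tick 5: oo--ooo----oo--ooo
tick 6: -----o--oo------o-
tick 7: oooo-------oooo---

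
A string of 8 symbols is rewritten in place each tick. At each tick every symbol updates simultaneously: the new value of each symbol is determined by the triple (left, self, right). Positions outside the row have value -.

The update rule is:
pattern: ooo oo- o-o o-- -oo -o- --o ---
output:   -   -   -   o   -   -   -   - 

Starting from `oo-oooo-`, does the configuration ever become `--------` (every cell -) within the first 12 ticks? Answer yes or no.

yes

-------o
--------
all cells are - at tick 2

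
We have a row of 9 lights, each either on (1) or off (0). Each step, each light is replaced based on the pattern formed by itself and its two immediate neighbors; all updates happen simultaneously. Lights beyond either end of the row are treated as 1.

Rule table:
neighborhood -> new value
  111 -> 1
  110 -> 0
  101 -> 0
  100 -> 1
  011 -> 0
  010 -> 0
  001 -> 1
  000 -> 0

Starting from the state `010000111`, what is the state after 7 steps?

101001000

step 1: 001001011
step 2: 110110001
step 3: 100001010
step 4: 010010000
step 5: 001101001
step 6: 110000110
step 7: 101001000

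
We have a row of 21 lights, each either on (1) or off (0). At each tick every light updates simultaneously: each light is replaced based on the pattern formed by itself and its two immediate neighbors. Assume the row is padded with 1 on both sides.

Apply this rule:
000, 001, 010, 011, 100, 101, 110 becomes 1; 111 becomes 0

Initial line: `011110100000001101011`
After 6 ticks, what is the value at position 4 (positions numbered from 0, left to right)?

1

110011111111111111110
011110000000000000011
110011111111111111110  (repeats tick 1; period 2)
tick 6: 011110000000000000011
position 4 holds 1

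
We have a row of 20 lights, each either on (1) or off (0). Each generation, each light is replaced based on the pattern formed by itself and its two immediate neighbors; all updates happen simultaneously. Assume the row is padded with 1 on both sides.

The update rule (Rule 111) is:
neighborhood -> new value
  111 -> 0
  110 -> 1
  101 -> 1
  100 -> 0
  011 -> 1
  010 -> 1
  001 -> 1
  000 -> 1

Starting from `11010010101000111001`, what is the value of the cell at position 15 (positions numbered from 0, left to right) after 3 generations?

01110111111011101011
11011100001110111110
01110101111011100011
position 15 holds 0

0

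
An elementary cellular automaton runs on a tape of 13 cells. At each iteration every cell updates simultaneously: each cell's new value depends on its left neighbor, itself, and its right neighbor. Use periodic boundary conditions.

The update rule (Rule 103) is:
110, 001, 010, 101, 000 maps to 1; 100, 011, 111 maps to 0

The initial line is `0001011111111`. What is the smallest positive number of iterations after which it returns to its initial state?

26

iteration 1: 0111100000001
iteration 2: 1000101111111
iteration 3: 1011110000000
iteration 4: 1100010111111
iteration 5: 0101111000000
iteration 6: 1110001011111
iteration 7: 0010111100000
iteration 8: 1111000101111
iteration 9: 0001011110000
iteration 10: 1111100010111
iteration 11: 0000101111000
iteration 12: 1111110001011
iteration 13: 0000010111100
iteration 14: 1111111000101
iteration 15: 0000001011110
iteration 16: 1111111100010
iteration 17: 0000000101111
iteration 18: 0111111110001
iteration 19: 1000000010111
iteration 20: 1011111111000
iteration 21: 1100000001011
iteration 22: 0101111111100
iteration 23: 1110000000101
iteration 24: 0010111111110
iteration 25: 1111000000010
iteration 26: 0001011111111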